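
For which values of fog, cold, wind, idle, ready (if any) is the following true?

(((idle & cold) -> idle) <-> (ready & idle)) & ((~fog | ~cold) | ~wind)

fog = False; cold = False; wind = False; idle = True; ready = True

  ((idle & cold) -> idle) <-> (ready & idle) = True
    (idle & cold) -> idle = True
      idle & cold = False
    ready & idle = True
  (~fog | ~cold) | ~wind = True
    ~fog | ~cold = True
      ~fog = True
      ~cold = True
    ~wind = True
Both conjuncts True, so the formula holds.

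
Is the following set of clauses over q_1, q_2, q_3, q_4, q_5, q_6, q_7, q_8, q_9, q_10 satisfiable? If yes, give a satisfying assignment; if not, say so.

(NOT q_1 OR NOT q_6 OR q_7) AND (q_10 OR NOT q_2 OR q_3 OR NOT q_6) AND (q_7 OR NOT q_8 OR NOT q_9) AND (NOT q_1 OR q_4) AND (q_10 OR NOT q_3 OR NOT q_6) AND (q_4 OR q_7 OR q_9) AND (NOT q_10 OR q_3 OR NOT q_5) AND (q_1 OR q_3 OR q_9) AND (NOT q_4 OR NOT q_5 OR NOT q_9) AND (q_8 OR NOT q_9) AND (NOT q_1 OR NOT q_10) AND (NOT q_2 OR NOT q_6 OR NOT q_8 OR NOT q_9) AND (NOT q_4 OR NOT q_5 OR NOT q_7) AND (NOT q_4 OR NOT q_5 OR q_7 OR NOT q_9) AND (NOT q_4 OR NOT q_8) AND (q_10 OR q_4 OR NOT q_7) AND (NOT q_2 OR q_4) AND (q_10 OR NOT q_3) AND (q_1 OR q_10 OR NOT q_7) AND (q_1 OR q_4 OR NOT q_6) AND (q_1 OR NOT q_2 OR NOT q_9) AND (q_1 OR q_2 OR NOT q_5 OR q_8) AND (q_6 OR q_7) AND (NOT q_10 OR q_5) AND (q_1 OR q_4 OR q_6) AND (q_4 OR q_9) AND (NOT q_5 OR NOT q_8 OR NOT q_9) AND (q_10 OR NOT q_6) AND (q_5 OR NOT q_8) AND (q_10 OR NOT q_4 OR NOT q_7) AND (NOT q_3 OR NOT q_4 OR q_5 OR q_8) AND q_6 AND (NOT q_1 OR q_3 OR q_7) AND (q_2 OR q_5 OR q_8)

Unit clause (q_6) forces q_6 = True.
In (q_10 OR NOT q_6) only q_10 is left, so q_10 = True.
In (NOT q_1 OR NOT q_10) only NOT q_1 is left, so q_1 = False.
In (q_1 OR q_4 OR NOT q_6) only q_4 is left, so q_4 = True.
In (NOT q_10 OR q_5) only q_5 is left, so q_5 = True.
In (NOT q_10 OR q_3 OR NOT q_5) only q_3 is left, so q_3 = True.
In (NOT q_4 OR NOT q_5 OR NOT q_9) only NOT q_9 is left, so q_9 = False.
In (NOT q_4 OR NOT q_5 OR NOT q_7) only NOT q_7 is left, so q_7 = False.
In (NOT q_4 OR NOT q_8) only NOT q_8 is left, so q_8 = False.
In (q_1 OR q_2 OR NOT q_5 OR q_8) only q_2 is left, so q_2 = True.
All clauses satisfied.

q_1=F, q_2=T, q_3=T, q_4=T, q_5=T, q_6=T, q_7=F, q_8=F, q_9=F, q_10=T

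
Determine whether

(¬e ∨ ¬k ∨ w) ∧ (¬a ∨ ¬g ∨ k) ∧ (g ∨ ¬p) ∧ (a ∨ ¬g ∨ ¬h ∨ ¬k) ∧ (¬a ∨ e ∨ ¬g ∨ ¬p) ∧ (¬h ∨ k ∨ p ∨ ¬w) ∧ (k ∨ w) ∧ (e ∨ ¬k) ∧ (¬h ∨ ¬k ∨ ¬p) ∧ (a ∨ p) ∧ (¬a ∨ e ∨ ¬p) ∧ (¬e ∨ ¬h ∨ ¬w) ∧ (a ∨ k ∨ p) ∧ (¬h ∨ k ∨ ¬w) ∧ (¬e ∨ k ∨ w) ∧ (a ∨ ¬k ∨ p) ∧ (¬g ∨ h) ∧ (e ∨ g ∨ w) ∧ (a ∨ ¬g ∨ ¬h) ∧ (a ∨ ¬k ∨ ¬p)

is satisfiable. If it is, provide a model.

w=T, h=F, a=T, k=F, e=T, g=F, p=F

Try w = False:
  (k ∨ w) forces k = True.
  (¬e ∨ ¬k ∨ w) forces e = False.
  clause (e ∨ ¬k) is falsified — backtrack.
So w = True.
Set h = False.
  then (¬g ∨ h) forces g = False.
  then (g ∨ ¬p) forces p = False.
  then (a ∨ p) forces a = True.
Set k = False.
Set e = True.
All clauses satisfied.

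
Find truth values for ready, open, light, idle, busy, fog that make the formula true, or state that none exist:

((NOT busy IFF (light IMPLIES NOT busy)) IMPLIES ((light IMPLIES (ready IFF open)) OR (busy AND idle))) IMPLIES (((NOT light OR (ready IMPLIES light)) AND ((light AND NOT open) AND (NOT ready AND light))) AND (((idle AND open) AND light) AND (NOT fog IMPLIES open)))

ready=T, open=F, light=T, idle=T, busy=F, fog=T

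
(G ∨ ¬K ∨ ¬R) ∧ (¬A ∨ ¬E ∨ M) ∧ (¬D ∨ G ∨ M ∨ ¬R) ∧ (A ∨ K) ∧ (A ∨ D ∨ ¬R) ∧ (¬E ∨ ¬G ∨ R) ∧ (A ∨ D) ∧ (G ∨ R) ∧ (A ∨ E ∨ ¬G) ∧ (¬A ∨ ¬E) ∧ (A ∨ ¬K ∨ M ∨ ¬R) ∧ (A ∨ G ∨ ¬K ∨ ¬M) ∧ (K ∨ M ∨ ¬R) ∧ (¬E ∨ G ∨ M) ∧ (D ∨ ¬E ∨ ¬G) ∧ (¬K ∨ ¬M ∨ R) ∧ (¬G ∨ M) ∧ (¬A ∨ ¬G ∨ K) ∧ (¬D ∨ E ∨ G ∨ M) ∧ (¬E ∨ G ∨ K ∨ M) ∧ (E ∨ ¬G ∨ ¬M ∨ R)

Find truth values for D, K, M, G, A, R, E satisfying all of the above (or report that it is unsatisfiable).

D: True; K: True; M: True; G: True; A: True; R: True; E: False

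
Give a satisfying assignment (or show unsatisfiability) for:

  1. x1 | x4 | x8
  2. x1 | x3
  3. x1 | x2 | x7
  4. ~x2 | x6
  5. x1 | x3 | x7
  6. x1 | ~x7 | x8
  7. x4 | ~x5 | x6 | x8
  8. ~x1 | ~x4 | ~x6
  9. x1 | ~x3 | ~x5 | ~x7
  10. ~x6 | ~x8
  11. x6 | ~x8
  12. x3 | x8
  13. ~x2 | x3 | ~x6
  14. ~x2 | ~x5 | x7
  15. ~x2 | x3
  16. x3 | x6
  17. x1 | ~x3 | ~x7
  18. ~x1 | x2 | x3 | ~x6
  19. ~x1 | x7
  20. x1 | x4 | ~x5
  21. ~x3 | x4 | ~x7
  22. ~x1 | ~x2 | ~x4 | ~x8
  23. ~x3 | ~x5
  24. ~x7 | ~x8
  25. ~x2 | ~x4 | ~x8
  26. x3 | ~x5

x1 = False; x2 = True; x3 = True; x4 = True; x5 = False; x6 = True; x7 = False; x8 = False

Set x1 = False.
  then (x1 | x3) forces x3 = True.
  then (x1 | ~x3 | ~x7) forces x7 = False.
  then (~x3 | ~x5) forces x5 = False.
  then (x1 | x2 | x7) forces x2 = True.
  then (~x2 | x6) forces x6 = True.
  then (~x6 | ~x8) forces x8 = False.
  then (x1 | x4 | x8) forces x4 = True.
All clauses satisfied.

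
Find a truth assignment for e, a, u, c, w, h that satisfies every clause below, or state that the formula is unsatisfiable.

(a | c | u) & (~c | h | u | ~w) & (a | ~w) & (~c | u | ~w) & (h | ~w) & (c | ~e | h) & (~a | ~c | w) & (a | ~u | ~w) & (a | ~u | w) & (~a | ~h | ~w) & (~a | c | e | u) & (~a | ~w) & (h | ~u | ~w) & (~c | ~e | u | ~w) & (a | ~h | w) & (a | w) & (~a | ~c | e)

Set e = False.
Try a = False:
  (a | ~w) forces w = False.
  clause (a | w) is falsified — backtrack.
So a = True.
  then (~a | ~w) forces w = False.
  then (~a | ~c | e) forces c = False.
  then (~a | c | e | u) forces u = True.
Set h = True.
All clauses satisfied.

e = False, a = True, u = True, c = False, w = False, h = True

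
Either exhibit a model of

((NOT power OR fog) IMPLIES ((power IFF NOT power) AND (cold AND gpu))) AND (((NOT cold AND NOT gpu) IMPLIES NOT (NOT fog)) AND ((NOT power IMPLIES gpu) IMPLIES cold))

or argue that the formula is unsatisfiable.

fog = False, cold = True, power = True, gpu = False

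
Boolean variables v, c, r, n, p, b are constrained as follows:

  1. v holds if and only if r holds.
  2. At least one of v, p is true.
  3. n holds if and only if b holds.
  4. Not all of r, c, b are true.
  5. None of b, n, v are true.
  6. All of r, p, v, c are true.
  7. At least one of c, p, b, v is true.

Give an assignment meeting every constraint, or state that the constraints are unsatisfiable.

Case v = True:
  Constraint (5) is violated (v=T) — contradiction.
Case v = False:
  Constraint (6) is violated (v=F) — contradiction.
Both cases fail — unsatisfiable.

Unsatisfiable — no assignment works.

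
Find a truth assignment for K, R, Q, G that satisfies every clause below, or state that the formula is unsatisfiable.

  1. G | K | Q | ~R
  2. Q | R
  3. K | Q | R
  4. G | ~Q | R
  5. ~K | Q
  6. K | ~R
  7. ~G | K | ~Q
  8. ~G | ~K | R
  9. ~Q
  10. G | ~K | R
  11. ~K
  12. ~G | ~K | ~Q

The formula is unsatisfiable.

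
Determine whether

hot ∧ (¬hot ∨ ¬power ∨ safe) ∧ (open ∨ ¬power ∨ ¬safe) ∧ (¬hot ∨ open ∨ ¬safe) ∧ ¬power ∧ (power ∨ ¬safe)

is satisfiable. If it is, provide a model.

open: False, hot: True, power: False, safe: False

Unit clause (hot) forces hot = True.
Unit clause (¬power) forces power = False.
In (power ∨ ¬safe) only ¬safe is left, so safe = False.
Set open = False.
Check each clause:
  (hot): hot holds.
  (¬hot ∨ ¬power ∨ safe): ¬power holds.
  (open ∨ ¬power ∨ ¬safe): ¬power holds.
  (¬hot ∨ open ∨ ¬safe): ¬safe holds.
  (¬power): ¬power holds.
  (power ∨ ¬safe): ¬safe holds.
All clauses satisfied.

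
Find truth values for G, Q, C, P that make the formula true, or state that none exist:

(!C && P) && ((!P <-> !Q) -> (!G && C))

G=F, Q=F, C=F, P=T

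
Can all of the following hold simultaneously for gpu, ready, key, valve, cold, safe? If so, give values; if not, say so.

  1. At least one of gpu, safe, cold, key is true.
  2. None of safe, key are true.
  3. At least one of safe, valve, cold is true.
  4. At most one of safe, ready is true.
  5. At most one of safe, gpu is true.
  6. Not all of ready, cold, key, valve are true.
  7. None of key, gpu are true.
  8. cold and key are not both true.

gpu=F, ready=T, key=F, valve=F, cold=T, safe=F

  (1) {gpu, safe, cold, key}: 1 true — at least one ✓
  (2) {safe, key}: 0 true — none ✓
  (3) {safe, valve, cold}: 1 true — at least one ✓
  (4) {safe, ready}: 1 true — at most one ✓
  (5) {safe, gpu}: 0 true — at most one ✓
  (6) {ready, cold, key, valve}: 2/4 true — not all ✓
  (7) {key, gpu}: 0 true — none ✓
  (8) cold=T, key=F — not both ✓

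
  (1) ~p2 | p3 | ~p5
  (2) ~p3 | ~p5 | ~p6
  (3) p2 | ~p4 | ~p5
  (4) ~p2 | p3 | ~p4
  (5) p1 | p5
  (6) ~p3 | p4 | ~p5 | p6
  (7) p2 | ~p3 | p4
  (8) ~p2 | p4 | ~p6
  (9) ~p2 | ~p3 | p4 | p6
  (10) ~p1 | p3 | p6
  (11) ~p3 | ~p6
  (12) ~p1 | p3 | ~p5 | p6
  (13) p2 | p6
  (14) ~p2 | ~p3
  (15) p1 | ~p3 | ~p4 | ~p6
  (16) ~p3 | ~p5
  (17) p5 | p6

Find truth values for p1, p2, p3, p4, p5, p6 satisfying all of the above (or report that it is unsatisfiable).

Set p1 = False.
  then (p1 | p5) forces p5 = True.
  then (~p3 | ~p5) forces p3 = False.
  then (~p2 | p3 | ~p5) forces p2 = False.
  then (p2 | ~p4 | ~p5) forces p4 = False.
  then (p2 | p6) forces p6 = True.
All clauses satisfied.

p1: False, p2: False, p3: False, p4: False, p5: True, p6: True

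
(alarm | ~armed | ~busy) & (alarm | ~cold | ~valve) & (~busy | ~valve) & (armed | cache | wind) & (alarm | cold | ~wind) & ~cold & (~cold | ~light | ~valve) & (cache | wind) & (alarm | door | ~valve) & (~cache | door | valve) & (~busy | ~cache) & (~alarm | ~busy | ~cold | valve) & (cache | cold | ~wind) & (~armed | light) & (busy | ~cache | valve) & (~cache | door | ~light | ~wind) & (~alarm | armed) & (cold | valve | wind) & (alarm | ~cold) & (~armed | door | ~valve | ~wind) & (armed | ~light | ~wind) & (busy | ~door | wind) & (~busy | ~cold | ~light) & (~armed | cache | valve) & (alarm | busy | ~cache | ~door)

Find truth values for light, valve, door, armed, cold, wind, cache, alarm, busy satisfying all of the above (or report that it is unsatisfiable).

Unit clause (~cold) forces cold = False.
Set light = True.
Set valve = True.
  then (~busy | ~valve) forces busy = False.
Set door = True.
  then (busy | ~door | wind) forces wind = True.
  then (alarm | cold | ~wind) forces alarm = True.
  then (cache | cold | ~wind) forces cache = True.
  then (~alarm | armed) forces armed = True.
All clauses satisfied.

light: True; valve: True; door: True; armed: True; cold: False; wind: True; cache: True; alarm: True; busy: False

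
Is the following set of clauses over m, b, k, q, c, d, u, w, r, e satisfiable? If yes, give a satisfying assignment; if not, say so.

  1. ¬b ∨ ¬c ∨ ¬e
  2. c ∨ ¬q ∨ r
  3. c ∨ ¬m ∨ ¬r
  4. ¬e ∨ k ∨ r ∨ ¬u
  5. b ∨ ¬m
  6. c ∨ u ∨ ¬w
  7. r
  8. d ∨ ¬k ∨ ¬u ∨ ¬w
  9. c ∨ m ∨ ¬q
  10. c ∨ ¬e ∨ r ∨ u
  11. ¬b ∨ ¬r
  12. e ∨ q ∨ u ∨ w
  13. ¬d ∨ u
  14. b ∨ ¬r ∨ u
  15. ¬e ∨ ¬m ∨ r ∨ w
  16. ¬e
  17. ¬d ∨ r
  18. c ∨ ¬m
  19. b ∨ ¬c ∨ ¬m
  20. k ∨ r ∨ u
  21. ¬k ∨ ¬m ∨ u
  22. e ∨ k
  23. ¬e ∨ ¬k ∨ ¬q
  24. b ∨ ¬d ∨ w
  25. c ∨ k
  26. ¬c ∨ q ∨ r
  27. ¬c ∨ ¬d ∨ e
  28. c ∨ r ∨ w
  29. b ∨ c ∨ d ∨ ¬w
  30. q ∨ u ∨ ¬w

Unit clause (r) forces r = True.
In (¬b ∨ ¬r) only ¬b is left, so b = False.
In (b ∨ ¬r ∨ u) only u is left, so u = True.
Unit clause (¬e) forces e = False.
In (e ∨ k) only k is left, so k = True.
In (b ∨ ¬m) only ¬m is left, so m = False.
Set q = False.
Set c = True.
  then (¬c ∨ ¬d ∨ e) forces d = False.
  then (d ∨ ¬k ∨ ¬u ∨ ¬w) forces w = False.
All clauses satisfied.

m: False; b: False; k: True; q: False; c: True; d: False; u: True; w: False; r: True; e: False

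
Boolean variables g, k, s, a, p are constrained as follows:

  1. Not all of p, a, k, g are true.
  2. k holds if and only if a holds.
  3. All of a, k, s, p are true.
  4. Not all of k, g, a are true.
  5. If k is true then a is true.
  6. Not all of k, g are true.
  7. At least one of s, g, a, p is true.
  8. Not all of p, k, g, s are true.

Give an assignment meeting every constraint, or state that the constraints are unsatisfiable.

g = False; k = True; s = True; a = True; p = True

  (1) {p, a, k, g}: 3/4 true — not all ✓
  (2) k=T, a=T — same ✓
  (3) {a, k, s, p}: all 4 true ✓
  (4) {k, g, a}: 2/3 true — not all ✓
  (5) k=T ⇒ a: T ✓
  (6) {k, g}: 1/2 true — not all ✓
  (7) {s, g, a, p}: 3 true — at least one ✓
  (8) {p, k, g, s}: 3/4 true — not all ✓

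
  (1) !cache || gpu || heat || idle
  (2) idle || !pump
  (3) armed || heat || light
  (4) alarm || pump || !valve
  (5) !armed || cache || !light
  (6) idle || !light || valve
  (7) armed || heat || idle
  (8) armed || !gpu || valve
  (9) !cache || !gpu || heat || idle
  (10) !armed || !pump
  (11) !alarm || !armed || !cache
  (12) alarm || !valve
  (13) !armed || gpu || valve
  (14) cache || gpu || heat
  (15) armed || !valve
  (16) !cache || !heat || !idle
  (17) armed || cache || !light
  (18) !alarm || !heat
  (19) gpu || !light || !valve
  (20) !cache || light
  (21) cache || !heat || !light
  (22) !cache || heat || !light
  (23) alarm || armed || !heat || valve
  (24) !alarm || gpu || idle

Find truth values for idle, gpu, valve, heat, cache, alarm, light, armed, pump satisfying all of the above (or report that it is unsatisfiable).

idle = True, gpu = True, valve = False, heat = False, cache = False, alarm = True, light = False, armed = True, pump = False

Set idle = True.
Set gpu = True.
Set valve = False.
  then (armed || !gpu || valve) forces armed = True.
  then (!armed || !pump) forces pump = False.
Set heat = False.
Try cache = True:
  (!alarm || !armed || !cache) forces alarm = False.
  (!cache || light) forces light = True.
  clause (!cache || heat || !light) is falsified — backtrack.
So cache = False.
  then (!armed || cache || !light) forces light = False.
Set alarm = True.
All clauses satisfied.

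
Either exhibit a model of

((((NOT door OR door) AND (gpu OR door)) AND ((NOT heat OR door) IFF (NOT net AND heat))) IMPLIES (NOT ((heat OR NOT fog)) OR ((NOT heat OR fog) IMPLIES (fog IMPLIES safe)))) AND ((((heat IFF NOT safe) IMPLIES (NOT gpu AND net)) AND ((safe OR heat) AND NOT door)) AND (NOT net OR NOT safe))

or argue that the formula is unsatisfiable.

net = False, fog = True, gpu = True, safe = True, heat = True, door = False

  (((NOT door OR door) AND (gpu OR door)) AND ((NOT heat OR door) IFF (NOT net AND heat))) IMPLIES (NOT ((heat OR NOT fog)) OR ((NOT heat OR fog) IMPLIES (fog IMPLIES safe))) = True
    ((NOT door OR door) AND (gpu OR door)) AND ((NOT heat OR door) IFF (NOT net AND heat)) = False
      (NOT door OR door) AND (gpu OR door) = True
        NOT door OR door = True
          NOT door = True
        gpu OR door = True
      (NOT heat OR door) IFF (NOT net AND heat) = False
        NOT heat OR door = False
          NOT heat = False
        NOT net AND heat = True
          NOT net = True
    NOT ((heat OR NOT fog)) OR ((NOT heat OR fog) IMPLIES (fog IMPLIES safe)) = True
      NOT ((heat OR NOT fog)) = False
        heat OR NOT fog = True
          NOT fog = False
      (NOT heat OR fog) IMPLIES (fog IMPLIES safe) = True
        NOT heat OR fog = True
          NOT heat = False
        fog IMPLIES safe = True
  (((heat IFF NOT safe) IMPLIES (NOT gpu AND net)) AND ((safe OR heat) AND NOT door)) AND (NOT net OR NOT safe) = True
    ((heat IFF NOT safe) IMPLIES (NOT gpu AND net)) AND ((safe OR heat) AND NOT door) = True
      (heat IFF NOT safe) IMPLIES (NOT gpu AND net) = True
        heat IFF NOT safe = False
          NOT safe = False
        NOT gpu AND net = False
          NOT gpu = False
      (safe OR heat) AND NOT door = True
        safe OR heat = True
        NOT door = True
    NOT net OR NOT safe = True
      NOT net = True
      NOT safe = False
Both conjuncts True, so the formula holds.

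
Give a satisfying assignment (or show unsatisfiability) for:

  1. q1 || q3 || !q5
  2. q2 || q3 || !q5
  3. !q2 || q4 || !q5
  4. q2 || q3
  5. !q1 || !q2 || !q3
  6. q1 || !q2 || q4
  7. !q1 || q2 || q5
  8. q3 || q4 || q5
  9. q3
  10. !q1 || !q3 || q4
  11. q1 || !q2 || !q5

Unit clause (q3) forces q3 = True.
Set q1 = False.
Set q2 = False.
Set q4 = True.
Set q5 = False.
All clauses satisfied.

q1=F, q2=F, q3=T, q4=T, q5=F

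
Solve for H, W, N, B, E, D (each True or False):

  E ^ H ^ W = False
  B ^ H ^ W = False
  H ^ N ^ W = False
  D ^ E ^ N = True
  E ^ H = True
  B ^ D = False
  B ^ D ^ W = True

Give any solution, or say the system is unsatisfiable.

H: False, W: True, N: True, B: True, E: True, D: True

E ^ H ^ W = T ^ F ^ T = False ✓
B ^ H ^ W = T ^ F ^ T = False ✓
H ^ N ^ W = F ^ T ^ T = False ✓
D ^ E ^ N = T ^ T ^ T = True ✓
E ^ H = T ^ F = True ✓
B ^ D = T ^ T = False ✓
B ^ D ^ W = T ^ T ^ T = True ✓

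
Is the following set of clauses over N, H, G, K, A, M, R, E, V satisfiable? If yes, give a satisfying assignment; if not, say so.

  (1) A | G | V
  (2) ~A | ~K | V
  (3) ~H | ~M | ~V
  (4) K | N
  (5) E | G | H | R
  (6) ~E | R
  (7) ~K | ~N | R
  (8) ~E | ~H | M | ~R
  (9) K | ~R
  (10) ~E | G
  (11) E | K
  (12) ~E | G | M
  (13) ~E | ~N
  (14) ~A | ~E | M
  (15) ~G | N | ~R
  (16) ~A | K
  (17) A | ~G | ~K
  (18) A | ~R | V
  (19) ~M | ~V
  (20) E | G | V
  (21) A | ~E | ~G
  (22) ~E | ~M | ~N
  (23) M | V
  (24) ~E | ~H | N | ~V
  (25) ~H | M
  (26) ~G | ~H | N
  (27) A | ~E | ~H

N: False, H: False, G: False, K: True, A: False, M: False, R: True, E: False, V: True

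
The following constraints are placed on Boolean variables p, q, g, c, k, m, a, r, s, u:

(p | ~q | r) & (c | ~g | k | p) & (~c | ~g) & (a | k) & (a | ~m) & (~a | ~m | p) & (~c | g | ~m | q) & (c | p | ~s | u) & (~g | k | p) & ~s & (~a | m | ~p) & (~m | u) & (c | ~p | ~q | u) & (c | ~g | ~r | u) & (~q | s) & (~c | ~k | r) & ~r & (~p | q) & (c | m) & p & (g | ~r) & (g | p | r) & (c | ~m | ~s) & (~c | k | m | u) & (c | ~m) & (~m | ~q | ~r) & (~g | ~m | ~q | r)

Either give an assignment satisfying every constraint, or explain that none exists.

Unsatisfiable

Case p = True:
  (~s) forces s = False.
  (~q | s) forces q = False.
  Clause (~p | q) is falsified — contradiction.
Case p = False:
  Clause (p) is falsified — contradiction.
Both cases fail, so the formula is unsatisfiable.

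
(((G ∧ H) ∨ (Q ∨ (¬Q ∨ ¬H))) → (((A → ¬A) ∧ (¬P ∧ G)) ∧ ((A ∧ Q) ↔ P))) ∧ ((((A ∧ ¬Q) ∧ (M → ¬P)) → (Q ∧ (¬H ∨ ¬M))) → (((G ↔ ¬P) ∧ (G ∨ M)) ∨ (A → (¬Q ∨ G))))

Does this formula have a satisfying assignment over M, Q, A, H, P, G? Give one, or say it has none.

M = True, Q = True, A = False, H = False, P = False, G = True

  ((G ∧ H) ∨ (Q ∨ (¬Q ∨ ¬H))) → (((A → ¬A) ∧ (¬P ∧ G)) ∧ ((A ∧ Q) ↔ P)) = True
    (G ∧ H) ∨ (Q ∨ (¬Q ∨ ¬H)) = True
      G ∧ H = False
      Q ∨ (¬Q ∨ ¬H) = True
        ¬Q ∨ ¬H = True
          ¬Q = False
          ¬H = True
    ((A → ¬A) ∧ (¬P ∧ G)) ∧ ((A ∧ Q) ↔ P) = True
      (A → ¬A) ∧ (¬P ∧ G) = True
        A → ¬A = True
          ¬A = True
        ¬P ∧ G = True
          ¬P = True
      (A ∧ Q) ↔ P = True
        A ∧ Q = False
  (((A ∧ ¬Q) ∧ (M → ¬P)) → (Q ∧ (¬H ∨ ¬M))) → (((G ↔ ¬P) ∧ (G ∨ M)) ∨ (A → (¬Q ∨ G))) = True
    ((A ∧ ¬Q) ∧ (M → ¬P)) → (Q ∧ (¬H ∨ ¬M)) = True
      (A ∧ ¬Q) ∧ (M → ¬P) = False
        A ∧ ¬Q = False
          ¬Q = False
        M → ¬P = True
          ¬P = True
      Q ∧ (¬H ∨ ¬M) = True
        ¬H ∨ ¬M = True
          ¬H = True
          ¬M = False
    ((G ↔ ¬P) ∧ (G ∨ M)) ∨ (A → (¬Q ∨ G)) = True
      (G ↔ ¬P) ∧ (G ∨ M) = True
        G ↔ ¬P = True
          ¬P = True
        G ∨ M = True
      A → (¬Q ∨ G) = True
        ¬Q ∨ G = True
          ¬Q = False
Both conjuncts True, so the formula holds.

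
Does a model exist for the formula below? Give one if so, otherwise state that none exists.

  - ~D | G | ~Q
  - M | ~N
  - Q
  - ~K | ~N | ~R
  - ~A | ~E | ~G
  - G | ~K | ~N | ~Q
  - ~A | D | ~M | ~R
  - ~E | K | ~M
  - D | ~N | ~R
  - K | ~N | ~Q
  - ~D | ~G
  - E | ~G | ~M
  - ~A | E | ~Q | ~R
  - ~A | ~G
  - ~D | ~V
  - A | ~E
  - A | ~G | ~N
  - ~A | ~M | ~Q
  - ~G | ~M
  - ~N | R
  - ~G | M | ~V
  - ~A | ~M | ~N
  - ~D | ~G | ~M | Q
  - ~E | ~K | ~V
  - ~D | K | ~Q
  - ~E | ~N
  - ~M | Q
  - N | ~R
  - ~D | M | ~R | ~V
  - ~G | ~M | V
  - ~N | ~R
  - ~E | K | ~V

Unit clause (Q) forces Q = True.
Set K = True.
Set A = False.
  then (A | ~E) forces E = False.
Set V = False.
Try D = True:
  (~D | G | ~Q) forces G = True.
  clause (~D | ~G) is falsified — backtrack.
So D = False.
Set N = False.
  then (N | ~R) forces R = False.
Set G = False.
Set M = True.
All clauses satisfied.

K = True, A = False, V = False, D = False, Q = True, E = False, N = False, R = False, G = False, M = True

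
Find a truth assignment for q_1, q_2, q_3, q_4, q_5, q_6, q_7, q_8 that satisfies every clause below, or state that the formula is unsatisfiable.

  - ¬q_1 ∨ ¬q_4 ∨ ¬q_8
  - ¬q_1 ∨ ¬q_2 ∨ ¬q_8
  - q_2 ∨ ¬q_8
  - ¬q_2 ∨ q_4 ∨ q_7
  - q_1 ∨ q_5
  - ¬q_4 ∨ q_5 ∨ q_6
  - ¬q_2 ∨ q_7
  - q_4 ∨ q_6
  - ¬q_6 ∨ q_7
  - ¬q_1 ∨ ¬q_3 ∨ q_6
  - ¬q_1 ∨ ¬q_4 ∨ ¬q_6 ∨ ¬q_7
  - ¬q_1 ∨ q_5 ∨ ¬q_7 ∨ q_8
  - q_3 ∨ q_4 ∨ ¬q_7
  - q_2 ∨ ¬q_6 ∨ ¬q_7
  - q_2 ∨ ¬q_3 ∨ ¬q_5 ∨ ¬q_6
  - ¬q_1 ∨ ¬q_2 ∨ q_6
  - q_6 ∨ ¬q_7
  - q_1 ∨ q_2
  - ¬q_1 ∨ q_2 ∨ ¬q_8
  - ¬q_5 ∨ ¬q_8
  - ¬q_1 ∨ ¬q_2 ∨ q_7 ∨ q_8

q_1 = True; q_2 = False; q_3 = False; q_4 = True; q_5 = True; q_6 = False; q_7 = False; q_8 = False

Set q_1 = True.
Set q_2 = False.
  then (q_2 ∨ ¬q_8) forces q_8 = False.
Set q_3 = False.
Try q_4 = False:
  (q_4 ∨ q_6) forces q_6 = True.
  (¬q_6 ∨ q_7) forces q_7 = True.
  clause (q_3 ∨ q_4 ∨ ¬q_7) is falsified — backtrack.
So q_4 = True.
Set q_5 = True.
Try q_6 = True:
  (¬q_6 ∨ q_7) forces q_7 = True.
  clause (¬q_1 ∨ ¬q_4 ∨ ¬q_6 ∨ ¬q_7) is falsified — backtrack.
So q_6 = False.
  then (q_6 ∨ ¬q_7) forces q_7 = False.
All clauses satisfied.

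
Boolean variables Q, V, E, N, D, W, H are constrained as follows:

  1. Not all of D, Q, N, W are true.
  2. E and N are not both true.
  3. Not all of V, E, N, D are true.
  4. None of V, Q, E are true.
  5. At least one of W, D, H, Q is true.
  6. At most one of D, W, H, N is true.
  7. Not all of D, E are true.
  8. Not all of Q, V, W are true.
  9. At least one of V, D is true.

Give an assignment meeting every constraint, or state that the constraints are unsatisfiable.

Q = False; V = False; E = False; N = False; D = True; W = False; H = False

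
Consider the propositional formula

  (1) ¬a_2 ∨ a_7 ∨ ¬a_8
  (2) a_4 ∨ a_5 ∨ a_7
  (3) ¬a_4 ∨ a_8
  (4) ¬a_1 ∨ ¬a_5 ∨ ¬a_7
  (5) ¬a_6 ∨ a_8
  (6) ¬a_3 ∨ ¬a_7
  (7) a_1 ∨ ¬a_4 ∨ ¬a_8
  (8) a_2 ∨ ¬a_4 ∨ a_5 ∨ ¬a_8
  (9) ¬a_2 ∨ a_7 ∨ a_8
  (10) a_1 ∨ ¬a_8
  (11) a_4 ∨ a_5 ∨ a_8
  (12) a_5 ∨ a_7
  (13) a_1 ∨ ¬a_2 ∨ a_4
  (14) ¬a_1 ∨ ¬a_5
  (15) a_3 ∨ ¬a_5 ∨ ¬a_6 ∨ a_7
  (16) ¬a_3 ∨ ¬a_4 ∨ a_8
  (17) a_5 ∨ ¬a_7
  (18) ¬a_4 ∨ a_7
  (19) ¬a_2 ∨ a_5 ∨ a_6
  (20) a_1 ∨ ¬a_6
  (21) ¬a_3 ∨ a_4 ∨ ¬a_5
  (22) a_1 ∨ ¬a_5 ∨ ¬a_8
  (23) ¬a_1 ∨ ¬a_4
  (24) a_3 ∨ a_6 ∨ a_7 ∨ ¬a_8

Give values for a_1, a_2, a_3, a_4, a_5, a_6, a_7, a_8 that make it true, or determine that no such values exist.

a_1 = False; a_2 = False; a_3 = False; a_4 = False; a_5 = True; a_6 = False; a_7 = False; a_8 = False

Try a_1 = True:
  (¬a_1 ∨ ¬a_5) forces a_5 = False.
  (a_5 ∨ a_7) forces a_7 = True.
  clause (a_5 ∨ ¬a_7) is falsified — backtrack.
So a_1 = False.
  then (a_1 ∨ ¬a_8) forces a_8 = False.
  then (a_1 ∨ ¬a_6) forces a_6 = False.
  then (¬a_4 ∨ a_8) forces a_4 = False.
  then (a_4 ∨ a_5 ∨ a_8) forces a_5 = True.
  then (a_1 ∨ ¬a_2 ∨ a_4) forces a_2 = False.
  then (¬a_3 ∨ a_4 ∨ ¬a_5) forces a_3 = False.
Set a_7 = False.
All clauses satisfied.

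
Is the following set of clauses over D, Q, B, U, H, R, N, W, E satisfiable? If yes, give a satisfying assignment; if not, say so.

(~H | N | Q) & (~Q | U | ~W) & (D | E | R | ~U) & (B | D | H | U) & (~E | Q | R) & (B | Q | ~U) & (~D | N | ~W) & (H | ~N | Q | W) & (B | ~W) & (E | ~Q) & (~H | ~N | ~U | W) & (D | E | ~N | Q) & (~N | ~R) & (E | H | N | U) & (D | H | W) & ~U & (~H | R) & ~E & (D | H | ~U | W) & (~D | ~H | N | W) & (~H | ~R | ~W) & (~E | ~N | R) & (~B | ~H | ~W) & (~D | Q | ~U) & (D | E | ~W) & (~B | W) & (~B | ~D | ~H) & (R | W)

Unit clause (~U) forces U = False.
Unit clause (~E) forces E = False.
In (E | ~Q) only ~Q is left, so Q = False.
Set D = True.
Try B = False:
  (B | ~W) forces W = False.
  (R | W) forces R = True.
  (~N | ~R) forces N = False.
  (~H | N | Q) forces H = False.
  clause (E | H | N | U) is falsified — backtrack.
So B = True.
  then (~B | W) forces W = True.
  then (~B | ~D | ~H) forces H = False.
  then (~D | N | ~W) forces N = True.
  then (~N | ~R) forces R = False.
All clauses satisfied.

D: True; Q: False; B: True; U: False; H: False; R: False; N: True; W: True; E: False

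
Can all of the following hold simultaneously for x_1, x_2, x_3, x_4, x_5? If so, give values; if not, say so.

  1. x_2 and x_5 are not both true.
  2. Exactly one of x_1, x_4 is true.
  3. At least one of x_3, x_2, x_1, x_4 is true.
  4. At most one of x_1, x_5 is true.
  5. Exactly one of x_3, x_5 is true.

x_1 = True, x_2 = True, x_3 = True, x_4 = False, x_5 = False

  (1) x_2=T, x_5=F — not both ✓
  (2) {x_1, x_4}: 1 true — exactly one ✓
  (3) {x_3, x_2, x_1, x_4}: 3 true — at least one ✓
  (4) {x_1, x_5}: 1 true — at most one ✓
  (5) {x_3, x_5}: 1 true — exactly one ✓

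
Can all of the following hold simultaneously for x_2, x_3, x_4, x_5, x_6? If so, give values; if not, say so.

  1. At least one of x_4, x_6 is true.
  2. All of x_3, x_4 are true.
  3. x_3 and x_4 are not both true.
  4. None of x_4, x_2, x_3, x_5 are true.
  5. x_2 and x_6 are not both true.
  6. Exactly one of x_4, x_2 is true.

The formula is unsatisfiable.

Case x_3 = True:
  Constraint (4) is violated (x_3=T) — contradiction.
Case x_3 = False:
  Constraint (2) is violated (x_3=F) — contradiction.
Both cases fail — unsatisfiable.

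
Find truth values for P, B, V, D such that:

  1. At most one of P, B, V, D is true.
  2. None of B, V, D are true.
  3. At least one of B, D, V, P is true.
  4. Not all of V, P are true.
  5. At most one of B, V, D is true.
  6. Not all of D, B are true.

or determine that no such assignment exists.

P=T, B=F, V=F, D=F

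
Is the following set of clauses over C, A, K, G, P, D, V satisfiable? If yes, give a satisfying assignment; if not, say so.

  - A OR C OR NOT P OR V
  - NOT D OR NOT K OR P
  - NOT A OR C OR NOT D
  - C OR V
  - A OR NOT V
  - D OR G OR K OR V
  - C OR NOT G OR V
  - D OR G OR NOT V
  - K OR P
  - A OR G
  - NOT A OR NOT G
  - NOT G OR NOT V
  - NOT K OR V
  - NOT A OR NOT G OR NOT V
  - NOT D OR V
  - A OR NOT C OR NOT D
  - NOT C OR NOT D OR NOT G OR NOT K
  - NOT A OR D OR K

C=T; A=T; K=F; G=F; P=T; D=T; V=T

Try C = False:
  (C OR V) forces V = True.
  (A OR NOT V) forces A = True.
  (NOT A OR C OR NOT D) forces D = False.
  (D OR G OR NOT V) forces G = True.
  clause (NOT A OR NOT G) is falsified — backtrack.
So C = True.
Set A = True.
  then (NOT A OR NOT G) forces G = False.
Set K = False.
  then (K OR P) forces P = True.
  then (NOT A OR D OR K) forces D = True.
  then (NOT D OR V) forces V = True.
All clauses satisfied.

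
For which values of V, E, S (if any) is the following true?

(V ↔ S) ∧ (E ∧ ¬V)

V = False, E = True, S = False

  V ↔ S = True
  E ∧ ¬V = True
    ¬V = True
Both conjuncts True, so the formula holds.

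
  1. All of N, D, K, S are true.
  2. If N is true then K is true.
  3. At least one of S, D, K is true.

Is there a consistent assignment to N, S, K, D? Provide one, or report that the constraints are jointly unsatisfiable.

N = True, S = True, K = True, D = True

  (1) {N, D, K, S}: all 4 true ✓
  (2) N=T ⇒ K: T ✓
  (3) {S, D, K}: 3 true — at least one ✓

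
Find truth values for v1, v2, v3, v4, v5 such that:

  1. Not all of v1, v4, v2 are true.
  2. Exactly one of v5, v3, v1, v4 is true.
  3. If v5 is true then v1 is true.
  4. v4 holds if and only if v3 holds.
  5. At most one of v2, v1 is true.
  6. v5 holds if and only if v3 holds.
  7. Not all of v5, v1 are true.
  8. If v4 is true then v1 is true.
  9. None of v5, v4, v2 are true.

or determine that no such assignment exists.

v1=T; v2=F; v3=F; v4=F; v5=F

  (1) {v1, v4, v2}: 1/3 true — not all ✓
  (2) {v5, v3, v1, v4}: 1 true — exactly one ✓
  (3) v5=F ⇒ v1: vacuous ✓
  (4) v4=F, v3=F — same ✓
  (5) {v2, v1}: 1 true — at most one ✓
  (6) v5=F, v3=F — same ✓
  (7) {v5, v1}: 1/2 true — not all ✓
  (8) v4=F ⇒ v1: vacuous ✓
  (9) {v5, v4, v2}: 0 true — none ✓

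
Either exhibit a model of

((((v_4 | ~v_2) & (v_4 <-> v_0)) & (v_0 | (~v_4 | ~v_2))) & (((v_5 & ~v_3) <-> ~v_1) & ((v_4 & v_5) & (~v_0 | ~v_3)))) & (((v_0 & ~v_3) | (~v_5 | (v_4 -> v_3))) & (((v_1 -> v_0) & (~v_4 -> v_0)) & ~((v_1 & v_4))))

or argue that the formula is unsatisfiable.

v_0 = True; v_1 = False; v_2 = False; v_3 = False; v_4 = True; v_5 = True

  (((v_4 | ~v_2) & (v_4 <-> v_0)) & (v_0 | (~v_4 | ~v_2))) & (((v_5 & ~v_3) <-> ~v_1) & ((v_4 & v_5) & (~v_0 | ~v_3))) = True
    ((v_4 | ~v_2) & (v_4 <-> v_0)) & (v_0 | (~v_4 | ~v_2)) = True
      (v_4 | ~v_2) & (v_4 <-> v_0) = True
        v_4 | ~v_2 = True
          ~v_2 = True
        v_4 <-> v_0 = True
      v_0 | (~v_4 | ~v_2) = True
        ~v_4 | ~v_2 = True
          ~v_4 = False
          ~v_2 = True
    ((v_5 & ~v_3) <-> ~v_1) & ((v_4 & v_5) & (~v_0 | ~v_3)) = True
      (v_5 & ~v_3) <-> ~v_1 = True
        v_5 & ~v_3 = True
          ~v_3 = True
        ~v_1 = True
      (v_4 & v_5) & (~v_0 | ~v_3) = True
        v_4 & v_5 = True
        ~v_0 | ~v_3 = True
          ~v_0 = False
          ~v_3 = True
  ((v_0 & ~v_3) | (~v_5 | (v_4 -> v_3))) & (((v_1 -> v_0) & (~v_4 -> v_0)) & ~((v_1 & v_4))) = True
    (v_0 & ~v_3) | (~v_5 | (v_4 -> v_3)) = True
      v_0 & ~v_3 = True
        ~v_3 = True
      ~v_5 | (v_4 -> v_3) = False
        ~v_5 = False
        v_4 -> v_3 = False
    ((v_1 -> v_0) & (~v_4 -> v_0)) & ~((v_1 & v_4)) = True
      (v_1 -> v_0) & (~v_4 -> v_0) = True
        v_1 -> v_0 = True
        ~v_4 -> v_0 = True
          ~v_4 = False
      ~((v_1 & v_4)) = True
        v_1 & v_4 = False
Both conjuncts True, so the formula holds.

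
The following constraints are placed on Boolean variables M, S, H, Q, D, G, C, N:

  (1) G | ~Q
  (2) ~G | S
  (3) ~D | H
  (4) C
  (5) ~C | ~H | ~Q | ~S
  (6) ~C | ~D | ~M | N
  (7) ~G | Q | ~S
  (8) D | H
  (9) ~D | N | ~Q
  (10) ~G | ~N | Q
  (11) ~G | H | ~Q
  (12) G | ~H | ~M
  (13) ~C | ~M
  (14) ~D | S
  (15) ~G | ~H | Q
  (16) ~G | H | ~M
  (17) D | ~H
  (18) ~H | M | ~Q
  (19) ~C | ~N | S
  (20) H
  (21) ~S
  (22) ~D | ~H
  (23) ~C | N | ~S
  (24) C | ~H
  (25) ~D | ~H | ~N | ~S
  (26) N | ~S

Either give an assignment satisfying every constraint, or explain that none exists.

UNSATISFIABLE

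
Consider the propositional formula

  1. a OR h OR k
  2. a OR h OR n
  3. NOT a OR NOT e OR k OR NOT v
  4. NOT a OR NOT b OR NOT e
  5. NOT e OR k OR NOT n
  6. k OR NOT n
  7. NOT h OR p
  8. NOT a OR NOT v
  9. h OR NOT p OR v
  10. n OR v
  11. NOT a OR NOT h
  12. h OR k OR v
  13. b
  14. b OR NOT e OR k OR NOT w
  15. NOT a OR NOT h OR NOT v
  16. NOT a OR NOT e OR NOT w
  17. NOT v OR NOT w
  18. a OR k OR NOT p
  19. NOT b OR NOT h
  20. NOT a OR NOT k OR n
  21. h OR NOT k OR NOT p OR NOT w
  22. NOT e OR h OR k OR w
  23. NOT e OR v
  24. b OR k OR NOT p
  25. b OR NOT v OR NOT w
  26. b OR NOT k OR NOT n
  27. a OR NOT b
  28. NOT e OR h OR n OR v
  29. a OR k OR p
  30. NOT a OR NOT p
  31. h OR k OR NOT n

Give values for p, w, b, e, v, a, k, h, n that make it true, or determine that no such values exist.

Unit clause (b) forces b = True.
In (NOT b OR NOT h) only NOT h is left, so h = False.
In (a OR NOT b) only a is left, so a = True.
In (NOT a OR NOT p) only NOT p is left, so p = False.
In (NOT a OR NOT b OR NOT e) only NOT e is left, so e = False.
In (NOT a OR NOT v) only NOT v is left, so v = False.
In (n OR v) only n is left, so n = True.
In (h OR k OR v) only k is left, so k = True.
Set w = True.
All clauses satisfied.

p = False, w = True, b = True, e = False, v = False, a = True, k = True, h = False, n = True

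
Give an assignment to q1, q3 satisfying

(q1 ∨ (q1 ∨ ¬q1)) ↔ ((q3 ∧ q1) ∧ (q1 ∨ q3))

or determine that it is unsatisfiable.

q1=T, q3=T

  (q1 ∨ (q1 ∨ ¬q1)) ↔ ((q3 ∧ q1) ∧ (q1 ∨ q3)) = True
    q1 ∨ (q1 ∨ ¬q1) = True
      q1 ∨ ¬q1 = True
        ¬q1 = False
    (q3 ∧ q1) ∧ (q1 ∨ q3) = True
      q3 ∧ q1 = True
      q1 ∨ q3 = True
The formula evaluates to True.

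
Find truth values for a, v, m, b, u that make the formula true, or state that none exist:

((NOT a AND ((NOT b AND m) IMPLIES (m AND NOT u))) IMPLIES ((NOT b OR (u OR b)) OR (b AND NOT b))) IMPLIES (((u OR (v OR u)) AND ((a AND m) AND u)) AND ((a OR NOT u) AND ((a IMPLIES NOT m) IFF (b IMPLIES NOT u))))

a=T, v=T, m=T, b=T, u=T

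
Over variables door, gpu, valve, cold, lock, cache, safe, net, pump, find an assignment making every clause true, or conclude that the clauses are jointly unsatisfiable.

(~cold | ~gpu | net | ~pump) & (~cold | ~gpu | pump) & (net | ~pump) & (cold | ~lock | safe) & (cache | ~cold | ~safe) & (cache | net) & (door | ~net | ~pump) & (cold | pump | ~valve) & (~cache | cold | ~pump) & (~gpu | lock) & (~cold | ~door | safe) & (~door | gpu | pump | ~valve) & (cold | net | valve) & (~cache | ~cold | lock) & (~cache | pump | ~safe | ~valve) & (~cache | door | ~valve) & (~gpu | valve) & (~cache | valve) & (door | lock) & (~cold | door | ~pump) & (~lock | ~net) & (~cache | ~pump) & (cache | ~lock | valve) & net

door=T; gpu=F; valve=F; cold=F; lock=F; cache=F; safe=F; net=T; pump=T

Unit clause (net) forces net = True.
In (~lock | ~net) only ~lock is left, so lock = False.
In (~gpu | lock) only ~gpu is left, so gpu = False.
In (door | lock) only door is left, so door = True.
Set valve = False.
  then (~cache | valve) forces cache = False.
Try cold = True:
  (cache | ~cold | ~safe) forces safe = False.
  clause (~cold | ~door | safe) is falsified — backtrack.
So cold = False.
Set safe = False.
Set pump = True.
All clauses satisfied.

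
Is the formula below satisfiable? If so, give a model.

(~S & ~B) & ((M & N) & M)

S=F, M=T, B=F, N=T

  ~S & ~B = True
    ~S = True
    ~B = True
  (M & N) & M = True
    M & N = True
Both conjuncts True, so the formula holds.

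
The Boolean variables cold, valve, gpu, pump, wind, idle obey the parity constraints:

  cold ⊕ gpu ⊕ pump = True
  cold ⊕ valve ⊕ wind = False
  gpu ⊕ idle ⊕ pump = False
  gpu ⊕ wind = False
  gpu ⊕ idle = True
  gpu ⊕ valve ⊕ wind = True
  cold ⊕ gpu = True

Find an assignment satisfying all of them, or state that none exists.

No satisfying assignment exists.

Adding constraints 1, 2, 3, 5, 6 mod 2: every variable appears an even number of times on the left, so the left side is 0.
But the right sides sum to 1 (mod 2). 0 ≠ 1 — the system is inconsistent.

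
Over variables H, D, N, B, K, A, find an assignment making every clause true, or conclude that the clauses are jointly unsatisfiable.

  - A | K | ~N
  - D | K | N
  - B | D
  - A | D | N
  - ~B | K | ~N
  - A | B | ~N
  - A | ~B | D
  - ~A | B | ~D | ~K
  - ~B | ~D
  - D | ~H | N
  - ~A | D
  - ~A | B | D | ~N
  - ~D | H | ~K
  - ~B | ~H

Set H = True.
  then (~B | ~H) forces B = False.
  then (B | D) forces D = True.
Set N = False.
Set K = True.
  then (~A | B | ~D | ~K) forces A = False.
All clauses satisfied.

H: True, D: True, N: False, B: False, K: True, A: False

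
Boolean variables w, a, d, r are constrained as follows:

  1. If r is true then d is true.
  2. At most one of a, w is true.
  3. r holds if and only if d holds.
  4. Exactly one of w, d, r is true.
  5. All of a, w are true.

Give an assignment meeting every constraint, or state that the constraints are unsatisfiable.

Case w = True:
  (2) with w=T forces a = False.
  Constraint (5) is violated (a=F) — contradiction.
Case w = False:
  Constraint (5) is violated (w=F) — contradiction.
Both cases fail — unsatisfiable.

The formula is unsatisfiable.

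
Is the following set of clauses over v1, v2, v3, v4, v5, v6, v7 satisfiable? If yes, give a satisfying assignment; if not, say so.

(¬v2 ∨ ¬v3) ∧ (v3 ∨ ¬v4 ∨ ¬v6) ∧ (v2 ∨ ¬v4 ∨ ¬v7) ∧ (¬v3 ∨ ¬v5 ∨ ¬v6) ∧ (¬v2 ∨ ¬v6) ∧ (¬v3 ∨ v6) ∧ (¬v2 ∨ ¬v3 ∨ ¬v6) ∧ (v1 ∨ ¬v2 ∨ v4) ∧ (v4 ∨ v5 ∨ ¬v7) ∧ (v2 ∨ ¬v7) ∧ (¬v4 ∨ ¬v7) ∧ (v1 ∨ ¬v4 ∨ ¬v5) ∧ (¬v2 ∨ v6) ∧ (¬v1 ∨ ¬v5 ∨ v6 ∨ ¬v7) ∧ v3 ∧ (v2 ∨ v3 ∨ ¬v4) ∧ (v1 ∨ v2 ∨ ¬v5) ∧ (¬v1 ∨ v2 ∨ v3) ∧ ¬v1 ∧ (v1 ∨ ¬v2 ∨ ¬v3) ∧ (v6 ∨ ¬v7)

v1 = False, v2 = False, v3 = True, v4 = False, v5 = False, v6 = True, v7 = False

Unit clause (v3) forces v3 = True.
Unit clause (¬v1) forces v1 = False.
In (v1 ∨ ¬v2 ∨ ¬v3) only ¬v2 is left, so v2 = False.
In (¬v3 ∨ v6) only v6 is left, so v6 = True.
In (v2 ∨ ¬v7) only ¬v7 is left, so v7 = False.
In (v1 ∨ v2 ∨ ¬v5) only ¬v5 is left, so v5 = False.
Set v4 = False.
All clauses satisfied.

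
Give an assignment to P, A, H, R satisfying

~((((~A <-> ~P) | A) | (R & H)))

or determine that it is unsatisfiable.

P = True; A = False; H = False; R = True

  ~((((~A <-> ~P) | A) | (R & H))) = True
    ((~A <-> ~P) | A) | (R & H) = False
      (~A <-> ~P) | A = False
        ~A <-> ~P = False
          ~A = True
          ~P = False
      R & H = False
The formula evaluates to True.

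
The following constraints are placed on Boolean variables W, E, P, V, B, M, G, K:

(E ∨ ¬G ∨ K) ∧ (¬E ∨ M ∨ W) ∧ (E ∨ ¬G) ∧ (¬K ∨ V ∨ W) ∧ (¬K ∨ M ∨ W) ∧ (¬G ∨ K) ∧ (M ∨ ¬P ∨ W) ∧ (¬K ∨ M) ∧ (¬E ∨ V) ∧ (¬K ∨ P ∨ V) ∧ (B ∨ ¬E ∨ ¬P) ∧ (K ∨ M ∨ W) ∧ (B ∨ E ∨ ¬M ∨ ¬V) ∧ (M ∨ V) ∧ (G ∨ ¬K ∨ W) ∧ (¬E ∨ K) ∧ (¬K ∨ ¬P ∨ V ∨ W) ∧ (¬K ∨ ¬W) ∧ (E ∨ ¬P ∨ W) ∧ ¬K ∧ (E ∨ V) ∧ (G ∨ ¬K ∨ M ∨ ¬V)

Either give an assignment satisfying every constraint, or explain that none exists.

Unit clause (¬K) forces K = False.
In (¬G ∨ K) only ¬G is left, so G = False.
In (¬E ∨ K) only ¬E is left, so E = False.
In (E ∨ V) only V is left, so V = True.
Set W = True.
Set P = False.
Set B = True.
Set M = True.
All clauses satisfied.

W: True; E: False; P: False; V: True; B: True; M: True; G: False; K: False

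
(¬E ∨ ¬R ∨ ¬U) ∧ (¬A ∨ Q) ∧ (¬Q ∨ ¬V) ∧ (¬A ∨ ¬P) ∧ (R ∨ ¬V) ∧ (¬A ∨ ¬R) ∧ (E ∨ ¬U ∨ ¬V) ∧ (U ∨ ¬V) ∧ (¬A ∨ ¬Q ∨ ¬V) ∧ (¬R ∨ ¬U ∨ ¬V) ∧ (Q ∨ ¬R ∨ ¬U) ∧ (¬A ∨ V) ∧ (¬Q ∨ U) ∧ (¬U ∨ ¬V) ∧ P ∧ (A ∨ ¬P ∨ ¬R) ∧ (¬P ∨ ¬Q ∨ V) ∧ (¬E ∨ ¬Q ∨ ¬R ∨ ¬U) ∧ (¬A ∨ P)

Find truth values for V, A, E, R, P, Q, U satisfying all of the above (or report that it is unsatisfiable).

V: False; A: False; E: True; R: False; P: True; Q: False; U: True

Unit clause (P) forces P = True.
In (¬A ∨ ¬P) only ¬A is left, so A = False.
In (A ∨ ¬P ∨ ¬R) only ¬R is left, so R = False.
In (R ∨ ¬V) only ¬V is left, so V = False.
In (¬P ∨ ¬Q ∨ V) only ¬Q is left, so Q = False.
Set E = True.
Set U = True.
All clauses satisfied.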